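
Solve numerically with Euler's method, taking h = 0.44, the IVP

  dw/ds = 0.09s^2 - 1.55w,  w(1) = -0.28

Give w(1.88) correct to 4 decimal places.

Euler: w_{n+1} = w_n + h·f(s_n, w_n).
s=1.000000, w=-0.280000: f=0.524000 → w ← -0.280000 + 0.44·0.524000 = -0.049440
s=1.440000, w=-0.049440: f=0.263256 → w ← -0.049440 + 0.44·0.263256 = 0.066393
w(1.88) ≈ 0.0664

0.0664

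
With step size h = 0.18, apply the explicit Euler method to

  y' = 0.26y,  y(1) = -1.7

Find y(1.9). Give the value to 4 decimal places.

-2.1368

Euler: y_{n+1} = y_n + h·f(x_n, y_n).
x=1.000000, y=-1.700000: f=-0.442000 → y ← -1.700000 + 0.18·(-0.442000) = -1.779560
x=1.180000, y=-1.779560: f=-0.462686 → y ← -1.779560 + 0.18·(-0.462686) = -1.862843
x=1.360000, y=-1.862843: f=-0.484339 → y ← -1.862843 + 0.18·(-0.484339) = -1.950024
x=1.540000, y=-1.950024: f=-0.507006 → y ← -1.950024 + 0.18·(-0.507006) = -2.041286
x=1.720000, y=-2.041286: f=-0.530734 → y ← -2.041286 + 0.18·(-0.530734) = -2.136818
y(1.9) ≈ -2.1368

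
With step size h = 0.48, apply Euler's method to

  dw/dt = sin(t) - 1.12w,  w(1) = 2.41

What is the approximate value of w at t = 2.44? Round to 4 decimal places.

Euler: w_{n+1} = w_n + h·f(t_n, w_n).
t=1.000000, w=2.410000: f=-1.857729 → w ← 2.410000 + 0.48·(-1.857729) = 1.518290
t=1.480000, w=1.518290: f=-0.704604 → w ← 1.518290 + 0.48·(-0.704604) = 1.180080
t=1.960000, w=1.180080: f=-0.396478 → w ← 1.180080 + 0.48·(-0.396478) = 0.989771
w(2.44) ≈ 0.9898

0.9898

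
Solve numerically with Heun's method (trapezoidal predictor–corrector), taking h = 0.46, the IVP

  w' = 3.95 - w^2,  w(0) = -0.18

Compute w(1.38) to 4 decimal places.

Heun: k1 = f(x_n, w_n); k2 = f(x_n + h, w_n + h·k1); w_{n+1} = w_n + (h/2)·(k1 + k2).
x=0.000000, w=-0.180000:
  k1 = f(0.000000, -0.180000) = 3.917600
  k2 = f(0.460000, 1.622096) = 1.318805
  w ← -0.180000 + (0.46/2)·(3.917600 + 1.318805) = 1.024373
x=0.460000, w=1.024373:
  k1 = f(0.460000, 1.024373) = 2.900660
  k2 = f(0.920000, 2.358677) = -1.613355
  w ← 1.024373 + (0.46/2)·(2.900660 + (-1.613355)) = 1.320453
x=0.920000, w=1.320453:
  k1 = f(0.920000, 1.320453) = 2.206404
  k2 = f(1.380000, 2.335399) = -1.504087
  w ← 1.320453 + (0.46/2)·(2.206404 + (-1.504087)) = 1.481986
w(1.38) ≈ 1.4820

1.4820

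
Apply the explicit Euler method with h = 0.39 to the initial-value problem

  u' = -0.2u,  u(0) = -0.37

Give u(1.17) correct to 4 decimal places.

Euler: u_{n+1} = u_n + h·f(t_n, u_n).
t=0.000000, u=-0.370000: f=0.074000 → u ← -0.370000 + 0.39·0.074000 = -0.341140
t=0.390000, u=-0.341140: f=0.068228 → u ← -0.341140 + 0.39·0.068228 = -0.314531
t=0.780000, u=-0.314531: f=0.062906 → u ← -0.314531 + 0.39·0.062906 = -0.289998
u(1.17) ≈ -0.2900

-0.2900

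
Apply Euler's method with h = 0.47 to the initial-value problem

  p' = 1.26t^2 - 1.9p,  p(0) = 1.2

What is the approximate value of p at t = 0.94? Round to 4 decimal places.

Euler: p_{n+1} = p_n + h·f(t_n, p_n).
t=0.000000, p=1.200000: f=-2.280000 → p ← 1.200000 + 0.47·(-2.280000) = 0.128400
t=0.470000, p=0.128400: f=0.034374 → p ← 0.128400 + 0.47·0.034374 = 0.144556
p(0.94) ≈ 0.1446

0.1446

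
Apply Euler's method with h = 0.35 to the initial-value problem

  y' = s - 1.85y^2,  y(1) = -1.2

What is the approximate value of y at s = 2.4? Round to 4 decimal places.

Euler: y_{n+1} = y_n + h·f(s_n, y_n).
s=1.000000, y=-1.200000: f=-1.664000 → y ← -1.200000 + 0.35·(-1.664000) = -1.782400
s=1.350000, y=-1.782400: f=-4.527357 → y ← -1.782400 + 0.35·(-4.527357) = -3.366975
s=1.700000, y=-3.366975: f=-19.272563 → y ← -3.366975 + 0.35·(-19.272563) = -10.112372
s=2.050000, y=-10.112372: f=-187.131123 → y ← -10.112372 + 0.35·(-187.131123) = -75.608265
y(2.4) ≈ -75.6083

-75.6083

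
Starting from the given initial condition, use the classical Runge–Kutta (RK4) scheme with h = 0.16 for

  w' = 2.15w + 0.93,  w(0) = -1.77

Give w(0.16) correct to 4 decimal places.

-2.3191

RK4: k1 = f(x_n, w_n); k2 = f(x_n + h/2, w_n + (h/2)·k1); k3 = f(x_n + h/2, w_n + (h/2)·k2); k4 = f(x_n + h, w_n + h·k3); w_{n+1} = w_n + (h/6)·(k1 + 2k2 + 2k3 + k4).
x=0.000000, w=-1.770000:
  k1 = f(0.000000, -1.770000) = -2.875500
  k2 = f(0.080000, -2.000040) = -3.370086
  k3 = f(0.080000, -2.039607) = -3.455155
  k4 = f(0.160000, -2.322825) = -4.064073
  w ← -1.770000 + (0.16/6)·(k1 + 2k2 + 2k3 + k4) = -2.319068
w(0.16) ≈ -2.3191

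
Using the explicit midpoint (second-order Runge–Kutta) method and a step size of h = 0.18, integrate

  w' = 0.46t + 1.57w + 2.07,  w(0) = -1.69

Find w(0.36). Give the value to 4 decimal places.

-1.9340

Midpoint: k1 = f(t_n, w_n); k2 = f(t_n + h/2, w_n + (h/2)·k1); w_{n+1} = w_n + h·k2.
t=0.000000, w=-1.690000:
  k1 = f(0.000000, -1.690000) = -0.583300
  k2 = f(0.090000, -1.742497) = -0.624320
  w ← -1.690000 + 0.18·(-0.624320) = -1.802378
t=0.180000, w=-1.802378:
  k1 = f(0.180000, -1.802378) = -0.676933
  k2 = f(0.270000, -1.863302) = -0.731184
  w ← -1.802378 + 0.18·(-0.731184) = -1.933991
w(0.36) ≈ -1.9340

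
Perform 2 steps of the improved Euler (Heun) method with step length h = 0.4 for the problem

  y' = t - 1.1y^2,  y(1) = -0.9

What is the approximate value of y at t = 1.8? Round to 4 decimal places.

Heun: k1 = f(t_n, y_n); k2 = f(t_n + h, y_n + h·k1); y_{n+1} = y_n + (h/2)·(k1 + k2).
t=1.000000, y=-0.900000:
  k1 = f(1.000000, -0.900000) = 0.109000
  k2 = f(1.400000, -0.856400) = 0.593237
  y ← -0.900000 + (0.4/2)·(0.109000 + 0.593237) = -0.759553
t=1.400000, y=-0.759553:
  k1 = f(1.400000, -0.759553) = 0.765388
  k2 = f(1.800000, -0.453397) = 1.573874
  y ← -0.759553 + (0.4/2)·(0.765388 + 1.573874) = -0.291700
y(1.8) ≈ -0.2917

-0.2917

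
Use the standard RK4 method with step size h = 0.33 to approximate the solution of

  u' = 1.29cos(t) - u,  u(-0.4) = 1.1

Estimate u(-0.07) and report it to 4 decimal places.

1.1426

RK4: k1 = f(t_n, u_n); k2 = f(t_n + h/2, u_n + (h/2)·k1); k3 = f(t_n + h/2, u_n + (h/2)·k2); k4 = f(t_n + h, u_n + h·k3); u_{n+1} = u_n + (h/6)·(k1 + 2k2 + 2k3 + k4).
t=-0.400000, u=1.100000:
  k1 = f(-0.400000, 1.100000) = 0.088169
  k2 = f(-0.235000, 1.114548) = 0.139996
  k3 = f(-0.235000, 1.123099) = 0.131444
  k4 = f(-0.070000, 1.143377) = 0.143464
  u ← 1.100000 + (0.33/6)·(k1 + 2k2 + 2k3 + k4) = 1.142598
u(-0.07) ≈ 1.1426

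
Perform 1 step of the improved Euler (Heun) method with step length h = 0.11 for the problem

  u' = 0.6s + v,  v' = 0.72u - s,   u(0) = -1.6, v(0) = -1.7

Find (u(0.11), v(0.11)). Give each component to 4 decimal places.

-1.7903, -1.8402

Heun on (u,v): k1 = f(s_n, state_n); k2 = f(s_n + h, state_n + h·k1); state_{n+1} = state_n + (h/2)·(k1 + k2).
0.000000: (-1.600000, -1.700000)
  k1 = (-1.700000, -1.152000)
  predictor → (-1.787000, -1.826720)
  k2 = (-1.760720, -1.396640)
  → (-1.790340, -1.840175)
(u(0.11), v(0.11)) ≈ (-1.7903, -1.8402)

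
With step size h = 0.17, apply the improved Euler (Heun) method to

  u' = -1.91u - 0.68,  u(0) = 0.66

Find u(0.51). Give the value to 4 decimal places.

Heun: k1 = f(x_n, u_n); k2 = f(x_n + h, u_n + h·k1); u_{n+1} = u_n + (h/2)·(k1 + k2).
x=0.000000, u=0.660000:
  k1 = f(0.000000, 0.660000) = -1.940600
  k2 = f(0.170000, 0.330098) = -1.310487
  u ← 0.660000 + (0.17/2)·(-1.940600 + (-1.310487)) = 0.383658
x=0.170000, u=0.383658:
  k1 = f(0.170000, 0.383658) = -1.412786
  k2 = f(0.340000, 0.143484) = -0.954054
  u ← 0.383658 + (0.17/2)·(-1.412786 + (-0.954054)) = 0.182476
x=0.340000, u=0.182476:
  k1 = f(0.340000, 0.182476) = -1.028529
  k2 = f(0.510000, 0.007626) = -0.694566
  u ← 0.182476 + (0.17/2)·(-1.028529 + (-0.694566)) = 0.036013
u(0.51) ≈ 0.0360

0.0360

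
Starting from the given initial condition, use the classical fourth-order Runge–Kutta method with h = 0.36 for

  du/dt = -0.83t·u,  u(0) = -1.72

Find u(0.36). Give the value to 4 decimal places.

RK4: k1 = f(t_n, u_n); k2 = f(t_n + h/2, u_n + (h/2)·k1); k3 = f(t_n + h/2, u_n + (h/2)·k2); k4 = f(t_n + h, u_n + h·k3); u_{n+1} = u_n + (h/6)·(k1 + 2k2 + 2k3 + k4).
t=0.000000, u=-1.720000:
  k1 = f(0.000000, -1.720000) = 0.000000
  k2 = f(0.180000, -1.720000) = 0.256968
  k3 = f(0.180000, -1.673746) = 0.250058
  k4 = f(0.360000, -1.629979) = 0.487038
  u ← -1.720000 + (0.36/6)·(k1 + 2k2 + 2k3 + k4) = -1.629935
u(0.36) ≈ -1.6299

-1.6299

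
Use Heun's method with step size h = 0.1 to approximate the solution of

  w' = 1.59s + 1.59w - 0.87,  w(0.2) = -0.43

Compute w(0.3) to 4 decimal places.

-0.5554

Heun: k1 = f(s_n, w_n); k2 = f(s_n + h, w_n + h·k1); w_{n+1} = w_n + (h/2)·(k1 + k2).
s=0.200000, w=-0.430000:
  k1 = f(0.200000, -0.430000) = -1.235700
  k2 = f(0.300000, -0.553570) = -1.273176
  w ← -0.430000 + (0.1/2)·(-1.235700 + (-1.273176)) = -0.555444
w(0.3) ≈ -0.5554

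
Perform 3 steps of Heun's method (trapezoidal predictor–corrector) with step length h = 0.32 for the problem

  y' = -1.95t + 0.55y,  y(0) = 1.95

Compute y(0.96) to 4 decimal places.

2.2445

Heun: k1 = f(t_n, y_n); k2 = f(t_n + h, y_n + h·k1); y_{n+1} = y_n + (h/2)·(k1 + k2).
t=0.000000, y=1.950000:
  k1 = f(0.000000, 1.950000) = 1.072500
  k2 = f(0.320000, 2.293200) = 0.637260
  y ← 1.950000 + (0.32/2)·(1.072500 + 0.637260) = 2.223562
t=0.320000, y=2.223562:
  k1 = f(0.320000, 2.223562) = 0.598959
  k2 = f(0.640000, 2.415228) = 0.080376
  y ← 2.223562 + (0.32/2)·(0.598959 + 0.080376) = 2.332255
t=0.640000, y=2.332255:
  k1 = f(0.640000, 2.332255) = 0.034740
  k2 = f(0.960000, 2.343372) = -0.583145
  y ← 2.332255 + (0.32/2)·(0.034740 + (-0.583145)) = 2.244510
y(0.96) ≈ 2.2445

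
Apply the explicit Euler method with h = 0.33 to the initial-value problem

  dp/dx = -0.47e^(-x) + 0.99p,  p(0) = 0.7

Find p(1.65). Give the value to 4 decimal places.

1.8773

Euler: p_{n+1} = p_n + h·f(x_n, p_n).
x=0.000000, p=0.700000: f=0.223000 → p ← 0.700000 + 0.33·0.223000 = 0.773590
x=0.330000, p=0.773590: f=0.427960 → p ← 0.773590 + 0.33·0.427960 = 0.914817
x=0.660000, p=0.914817: f=0.662748 → p ← 0.914817 + 0.33·0.662748 = 1.133524
x=0.990000, p=1.133524: f=0.947548 → p ← 1.133524 + 0.33·0.947548 = 1.446214
x=1.320000, p=1.446214: f=1.306199 → p ← 1.446214 + 0.33·1.306199 = 1.877260
p(1.65) ≈ 1.8773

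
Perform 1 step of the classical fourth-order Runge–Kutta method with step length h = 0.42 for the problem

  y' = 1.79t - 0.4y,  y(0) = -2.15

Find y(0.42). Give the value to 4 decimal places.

RK4: k1 = f(t_n, y_n); k2 = f(t_n + h/2, y_n + (h/2)·k1); k3 = f(t_n + h/2, y_n + (h/2)·k2); k4 = f(t_n + h, y_n + h·k3); y_{n+1} = y_n + (h/6)·(k1 + 2k2 + 2k3 + k4).
t=0.000000, y=-2.150000:
  k1 = f(0.000000, -2.150000) = 0.860000
  k2 = f(0.210000, -1.969400) = 1.163660
  k3 = f(0.210000, -1.905631) = 1.138153
  k4 = f(0.420000, -1.671976) = 1.420590
  y ← -2.150000 + (0.42/6)·(k1 + 2k2 + 2k3 + k4) = -1.668105
y(0.42) ≈ -1.6681

-1.6681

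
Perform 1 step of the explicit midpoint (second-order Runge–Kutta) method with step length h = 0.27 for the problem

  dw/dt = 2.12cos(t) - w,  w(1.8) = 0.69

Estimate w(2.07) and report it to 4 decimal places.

Midpoint: k1 = f(t_n, w_n); k2 = f(t_n + h/2, w_n + (h/2)·k1); w_{n+1} = w_n + h·k2.
t=1.800000, w=0.690000:
  k1 = f(1.800000, 0.690000) = -1.171668
  k2 = f(1.935000, 0.531825) = -1.286980
  w ← 0.690000 + 0.27·(-1.286980) = 0.342515
w(2.07) ≈ 0.3425

0.3425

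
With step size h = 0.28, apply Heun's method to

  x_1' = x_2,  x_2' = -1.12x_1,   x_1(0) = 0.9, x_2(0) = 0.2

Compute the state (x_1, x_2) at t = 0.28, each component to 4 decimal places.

Heun on (x_1,x_2): k1 = f(t_n, state_n); k2 = f(t_n + h, state_n + h·k1); state_{n+1} = state_n + (h/2)·(k1 + k2).
0.000000: (0.900000, 0.200000)
  k1 = (0.200000, -1.008000)
  predictor → (0.956000, -0.082240)
  k2 = (-0.082240, -1.070720)
  → (0.916486, -0.091021)
(x_1(0.28), x_2(0.28)) ≈ (0.9165, -0.0910)

0.9165, -0.0910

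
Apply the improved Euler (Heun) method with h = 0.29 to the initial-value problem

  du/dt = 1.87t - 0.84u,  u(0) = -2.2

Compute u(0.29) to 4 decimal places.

Heun: k1 = f(t_n, u_n); k2 = f(t_n + h, u_n + h·k1); u_{n+1} = u_n + (h/2)·(k1 + k2).
t=0.000000, u=-2.200000:
  k1 = f(0.000000, -2.200000) = 1.848000
  k2 = f(0.290000, -1.664080) = 1.940127
  u ← -2.200000 + (0.29/2)·(1.848000 + 1.940127) = -1.650722
u(0.29) ≈ -1.6507

-1.6507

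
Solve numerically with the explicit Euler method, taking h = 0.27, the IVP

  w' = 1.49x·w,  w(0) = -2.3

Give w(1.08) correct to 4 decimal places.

Euler: w_{n+1} = w_n + h·f(x_n, w_n).
x=0.000000, w=-2.300000: f=0.000000 → w ← -2.300000 + 0.27·0.000000 = -2.300000
x=0.270000, w=-2.300000: f=-0.925290 → w ← -2.300000 + 0.27·(-0.925290) = -2.549828
x=0.540000, w=-2.549828: f=-2.051592 → w ← -2.549828 + 0.27·(-2.051592) = -3.103758
x=0.810000, w=-3.103758: f=-3.745926 → w ← -3.103758 + 0.27·(-3.745926) = -4.115158
w(1.08) ≈ -4.1152

-4.1152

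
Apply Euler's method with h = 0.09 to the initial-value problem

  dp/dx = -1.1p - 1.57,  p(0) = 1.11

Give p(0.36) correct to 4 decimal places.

Euler: p_{n+1} = p_n + h·f(x_n, p_n).
x=0.000000, p=1.110000: f=-2.791000 → p ← 1.110000 + 0.09·(-2.791000) = 0.858810
x=0.090000, p=0.858810: f=-2.514691 → p ← 0.858810 + 0.09·(-2.514691) = 0.632488
x=0.180000, p=0.632488: f=-2.265737 → p ← 0.632488 + 0.09·(-2.265737) = 0.428572
x=0.270000, p=0.428572: f=-2.041429 → p ← 0.428572 + 0.09·(-2.041429) = 0.244843
p(0.36) ≈ 0.2448

0.2448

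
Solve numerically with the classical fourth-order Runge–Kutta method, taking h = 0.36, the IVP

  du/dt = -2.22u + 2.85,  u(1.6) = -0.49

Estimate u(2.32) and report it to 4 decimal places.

RK4: k1 = f(t_n, u_n); k2 = f(t_n + h/2, u_n + (h/2)·k1); k3 = f(t_n + h/2, u_n + (h/2)·k2); k4 = f(t_n + h, u_n + h·k3); u_{n+1} = u_n + (h/6)·(k1 + 2k2 + 2k3 + k4).
t=1.600000, u=-0.490000:
  k1 = f(1.600000, -0.490000) = 3.937800
  k2 = f(1.780000, 0.218804) = 2.364255
  k3 = f(1.780000, -0.064434) = 2.993044
  k4 = f(1.960000, 0.587496) = 1.545760
  u ← -0.490000 + (0.36/6)·(k1 + 2k2 + 2k3 + k4) = 0.481889
t=1.960000, u=0.481889:
  k1 = f(1.960000, 0.481889) = 1.780205
  k2 = f(2.140000, 0.802326) = 1.068835
  k3 = f(2.140000, 0.674280) = 1.353099
  k4 = f(2.320000, 0.969005) = 0.698809
  u ← 0.481889 + (0.36/6)·(k1 + 2k2 + 2k3 + k4) = 0.921262
u(2.32) ≈ 0.9213

0.9213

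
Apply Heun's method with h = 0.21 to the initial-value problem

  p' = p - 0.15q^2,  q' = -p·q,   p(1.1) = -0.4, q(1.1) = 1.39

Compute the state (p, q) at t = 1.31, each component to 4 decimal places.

Heun on (p,q): k1 = f(t_n, state_n); k2 = f(t_n + h, state_n + h·k1); state_{n+1} = state_n + (h/2)·(k1 + k2).
1.100000: (-0.400000, 1.390000)
  k1 = (-0.689815, 0.556000)
  predictor → (-0.544861, 1.506760)
  k2 = (-0.885410, 0.820975)
  → (-0.565399, 1.534582)
(p(1.31), q(1.31)) ≈ (-0.5654, 1.5346)

-0.5654, 1.5346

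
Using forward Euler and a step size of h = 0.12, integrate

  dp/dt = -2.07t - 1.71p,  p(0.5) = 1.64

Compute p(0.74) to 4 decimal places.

0.7833

Euler: p_{n+1} = p_n + h·f(t_n, p_n).
t=0.500000, p=1.640000: f=-3.839400 → p ← 1.640000 + 0.12·(-3.839400) = 1.179272
t=0.620000, p=1.179272: f=-3.299955 → p ← 1.179272 + 0.12·(-3.299955) = 0.783277
p(0.74) ≈ 0.7833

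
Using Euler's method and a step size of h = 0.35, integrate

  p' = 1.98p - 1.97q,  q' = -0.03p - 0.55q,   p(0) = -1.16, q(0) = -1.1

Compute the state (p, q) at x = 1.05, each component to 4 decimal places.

-1.9534, -0.5459

Euler on (p,q): p_{n+1} = p_n + h·p', q_{n+1} = q_n + h·q'.
0.000000: (-1.160000, -1.100000); f=(-0.129800, 0.639800) → (-1.205430, -0.876070)
0.350000: (-1.205430, -0.876070); f=(-0.660893, 0.518001) → (-1.436743, -0.694770)
0.700000: (-1.436743, -0.694770); f=(-1.476055, 0.425226) → (-1.953362, -0.545941)
(p(1.05), q(1.05)) ≈ (-1.9534, -0.5459)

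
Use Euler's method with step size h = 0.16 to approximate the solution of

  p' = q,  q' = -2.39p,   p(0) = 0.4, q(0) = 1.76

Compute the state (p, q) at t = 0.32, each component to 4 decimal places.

Euler on (p,q): p_{n+1} = p_n + h·p', q_{n+1} = q_n + h·q'.
0.000000: (0.400000, 1.760000); f=(1.760000, -0.956000) → (0.681600, 1.607040)
0.160000: (0.681600, 1.607040); f=(1.607040, -1.629024) → (0.938726, 1.346396)
(p(0.32), q(0.32)) ≈ (0.9387, 1.3464)

0.9387, 1.3464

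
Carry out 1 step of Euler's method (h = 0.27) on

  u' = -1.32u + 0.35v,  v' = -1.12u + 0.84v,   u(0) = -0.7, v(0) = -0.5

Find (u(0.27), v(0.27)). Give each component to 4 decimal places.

-0.4978, -0.4017

Euler on (u,v): u_{n+1} = u_n + h·u', v_{n+1} = v_n + h·v'.
0.000000: (-0.700000, -0.500000); f=(0.749000, 0.364000) → (-0.497770, -0.401720)
(u(0.27), v(0.27)) ≈ (-0.4978, -0.4017)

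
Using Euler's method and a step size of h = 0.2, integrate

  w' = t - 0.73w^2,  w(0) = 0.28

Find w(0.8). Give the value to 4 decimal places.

0.4656

Euler: w_{n+1} = w_n + h·f(t_n, w_n).
t=0.000000, w=0.280000: f=-0.057232 → w ← 0.280000 + 0.2·(-0.057232) = 0.268554
t=0.200000, w=0.268554: f=0.147352 → w ← 0.268554 + 0.2·0.147352 = 0.298024
t=0.400000, w=0.298024: f=0.335163 → w ← 0.298024 + 0.2·0.335163 = 0.365056
t=0.600000, w=0.365056: f=0.502716 → w ← 0.365056 + 0.2·0.502716 = 0.465600
w(0.8) ≈ 0.4656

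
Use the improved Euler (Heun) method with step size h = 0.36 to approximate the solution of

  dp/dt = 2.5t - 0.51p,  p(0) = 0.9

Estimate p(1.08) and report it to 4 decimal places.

Heun: k1 = f(t_n, p_n); k2 = f(t_n + h, p_n + h·k1); p_{n+1} = p_n + (h/2)·(k1 + k2).
t=0.000000, p=0.900000:
  k1 = f(0.000000, 0.900000) = -0.459000
  k2 = f(0.360000, 0.734760) = 0.525272
  p ← 0.900000 + (0.36/2)·(-0.459000 + 0.525272) = 0.911929
t=0.360000, p=0.911929:
  k1 = f(0.360000, 0.911929) = 0.434916
  k2 = f(0.720000, 1.068499) = 1.255066
  p ← 0.911929 + (0.36/2)·(0.434916 + 1.255066) = 1.216126
t=0.720000, p=1.216126:
  k1 = f(0.720000, 1.216126) = 1.179776
  k2 = f(1.080000, 1.640845) = 1.863169
  p ← 1.216126 + (0.36/2)·(1.179776 + 1.863169) = 1.763856
p(1.08) ≈ 1.7639

1.7639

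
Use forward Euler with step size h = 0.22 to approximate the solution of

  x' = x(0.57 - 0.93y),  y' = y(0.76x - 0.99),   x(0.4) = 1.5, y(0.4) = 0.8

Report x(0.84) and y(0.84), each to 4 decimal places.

1.3796, 0.8457

Euler on (x,y): x_{n+1} = x_n + h·x', y_{n+1} = y_n + h·y'.
0.400000: (1.500000, 0.800000); f=(-0.261000, 0.120000) → (1.442580, 0.826400)
0.620000: (1.442580, 0.826400); f=(-0.286427, 0.087897) → (1.379566, 0.845737)
(x(0.84), y(0.84)) ≈ (1.3796, 0.8457)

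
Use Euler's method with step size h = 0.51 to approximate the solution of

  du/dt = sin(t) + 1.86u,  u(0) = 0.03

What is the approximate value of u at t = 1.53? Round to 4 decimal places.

Euler: u_{n+1} = u_n + h·f(t_n, u_n).
t=0.000000, u=0.030000: f=0.055800 → u ← 0.030000 + 0.51·0.055800 = 0.058458
t=0.510000, u=0.058458: f=0.596909 → u ← 0.058458 + 0.51·0.596909 = 0.362882
t=1.020000, u=0.362882: f=1.527068 → u ← 0.362882 + 0.51·1.527068 = 1.141686
u(1.53) ≈ 1.1417

1.1417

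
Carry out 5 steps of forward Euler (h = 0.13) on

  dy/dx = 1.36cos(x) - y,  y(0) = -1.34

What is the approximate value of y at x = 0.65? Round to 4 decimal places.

-0.0261

Euler: y_{n+1} = y_n + h·f(x_n, y_n).
x=0.000000, y=-1.340000: f=2.700000 → y ← -1.340000 + 0.13·2.700000 = -0.989000
x=0.130000, y=-0.989000: f=2.337524 → y ← -0.989000 + 0.13·2.337524 = -0.685122
x=0.260000, y=-0.685122: f=1.999412 → y ← -0.685122 + 0.13·1.999412 = -0.425198
x=0.390000, y=-0.425198: f=1.683075 → y ← -0.425198 + 0.13·1.683075 = -0.206399
x=0.520000, y=-0.206399: f=1.386633 → y ← -0.206399 + 0.13·1.386633 = -0.026136
y(0.65) ≈ -0.0261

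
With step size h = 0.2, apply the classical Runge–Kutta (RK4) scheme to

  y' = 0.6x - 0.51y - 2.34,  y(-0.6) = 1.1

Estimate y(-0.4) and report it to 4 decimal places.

0.4916

RK4: k1 = f(x_n, y_n); k2 = f(x_n + h/2, y_n + (h/2)·k1); k3 = f(x_n + h/2, y_n + (h/2)·k2); k4 = f(x_n + h, y_n + h·k3); y_{n+1} = y_n + (h/6)·(k1 + 2k2 + 2k3 + k4).
x=-0.600000, y=1.100000:
  k1 = f(-0.600000, 1.100000) = -3.261000
  k2 = f(-0.500000, 0.773900) = -3.034689
  k3 = f(-0.500000, 0.796531) = -3.046231
  k4 = f(-0.400000, 0.490754) = -2.830284
  y ← 1.100000 + (0.2/6)·(k1 + 2k2 + 2k3 + k4) = 0.491563
y(-0.4) ≈ 0.4916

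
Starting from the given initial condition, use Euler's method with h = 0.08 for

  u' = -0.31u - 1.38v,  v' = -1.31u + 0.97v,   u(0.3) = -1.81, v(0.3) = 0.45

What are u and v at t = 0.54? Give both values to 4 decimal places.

-1.8998, 1.1816

Euler on (u,v): u_{n+1} = u_n + h·u', v_{n+1} = v_n + h·v'.
0.300000: (-1.810000, 0.450000); f=(-0.059900, 2.807600) → (-1.814792, 0.674608)
0.380000: (-1.814792, 0.674608); f=(-0.368374, 3.031747) → (-1.844262, 0.917148)
0.460000: (-1.844262, 0.917148); f=(-0.693943, 3.305616) → (-1.899777, 1.181597)
(u(0.54), v(0.54)) ≈ (-1.8998, 1.1816)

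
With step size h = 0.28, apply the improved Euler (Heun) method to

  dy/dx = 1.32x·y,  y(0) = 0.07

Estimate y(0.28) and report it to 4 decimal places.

0.0736

Heun: k1 = f(x_n, y_n); k2 = f(x_n + h, y_n + h·k1); y_{n+1} = y_n + (h/2)·(k1 + k2).
x=0.000000, y=0.070000:
  k1 = f(0.000000, 0.070000) = 0.000000
  k2 = f(0.280000, 0.070000) = 0.025872
  y ← 0.070000 + (0.28/2)·(0.000000 + 0.025872) = 0.073622
y(0.28) ≈ 0.0736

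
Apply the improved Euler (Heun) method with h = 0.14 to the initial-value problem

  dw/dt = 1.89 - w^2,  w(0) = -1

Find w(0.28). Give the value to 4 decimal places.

Heun: k1 = f(t_n, w_n); k2 = f(t_n + h, w_n + h·k1); w_{n+1} = w_n + (h/2)·(k1 + k2).
t=0.000000, w=-1.000000:
  k1 = f(0.000000, -1.000000) = 0.890000
  k2 = f(0.140000, -0.875400) = 1.123675
  w ← -1.000000 + (0.14/2)·(0.890000 + 1.123675) = -0.859043
t=0.140000, w=-0.859043:
  k1 = f(0.140000, -0.859043) = 1.152046
  k2 = f(0.280000, -0.697756) = 1.403136
  w ← -0.859043 + (0.14/2)·(1.152046 + 1.403136) = -0.680180
w(0.28) ≈ -0.6802

-0.6802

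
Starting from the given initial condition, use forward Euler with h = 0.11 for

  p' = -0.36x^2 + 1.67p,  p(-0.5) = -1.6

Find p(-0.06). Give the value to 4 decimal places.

-3.1708

Euler: p_{n+1} = p_n + h·f(x_n, p_n).
x=-0.500000, p=-1.600000: f=-2.762000 → p ← -1.600000 + 0.11·(-2.762000) = -1.903820
x=-0.390000, p=-1.903820: f=-3.234135 → p ← -1.903820 + 0.11·(-3.234135) = -2.259575
x=-0.280000, p=-2.259575: f=-3.801714 → p ← -2.259575 + 0.11·(-3.801714) = -2.677763
x=-0.170000, p=-2.677763: f=-4.482269 → p ← -2.677763 + 0.11·(-4.482269) = -3.170813
p(-0.06) ≈ -3.1708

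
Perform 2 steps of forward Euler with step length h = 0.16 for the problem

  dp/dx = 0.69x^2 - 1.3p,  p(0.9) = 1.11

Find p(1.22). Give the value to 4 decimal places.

Euler: p_{n+1} = p_n + h·f(x_n, p_n).
x=0.900000, p=1.110000: f=-0.884100 → p ← 1.110000 + 0.16·(-0.884100) = 0.968544
x=1.060000, p=0.968544: f=-0.483823 → p ← 0.968544 + 0.16·(-0.483823) = 0.891132
p(1.22) ≈ 0.8911

0.8911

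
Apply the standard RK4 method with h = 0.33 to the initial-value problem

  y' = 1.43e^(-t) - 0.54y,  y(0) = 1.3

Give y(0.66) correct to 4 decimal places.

RK4: k1 = f(t_n, y_n); k2 = f(t_n + h/2, y_n + (h/2)·k1); k3 = f(t_n + h/2, y_n + (h/2)·k2); k4 = f(t_n + h, y_n + h·k3); y_{n+1} = y_n + (h/6)·(k1 + 2k2 + 2k3 + k4).
t=0.000000, y=1.300000:
  k1 = f(0.000000, 1.300000) = 0.728000
  k2 = f(0.165000, 1.420120) = 0.445623
  k3 = f(0.165000, 1.373528) = 0.470783
  k4 = f(0.330000, 1.455358) = 0.242167
  y ← 1.300000 + (0.33/6)·(k1 + 2k2 + 2k3 + k4) = 1.454164
t=0.330000, y=1.454164:
  k1 = f(0.330000, 1.454164) = 0.242812
  k2 = f(0.495000, 1.494228) = 0.064803
  k3 = f(0.495000, 1.464856) = 0.080664
  k4 = f(0.660000, 1.480783) = -0.060525
  y ← 1.454164 + (0.33/6)·(k1 + 2k2 + 2k3 + k4) = 1.480191
y(0.66) ≈ 1.4802

1.4802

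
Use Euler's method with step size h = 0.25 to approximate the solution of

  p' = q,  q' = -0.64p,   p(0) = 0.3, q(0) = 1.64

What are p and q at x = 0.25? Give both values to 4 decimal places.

0.7100, 1.5920

Euler on (p,q): p_{n+1} = p_n + h·p', q_{n+1} = q_n + h·q'.
0.000000: (0.300000, 1.640000); f=(1.640000, -0.192000) → (0.710000, 1.592000)
(p(0.25), q(0.25)) ≈ (0.7100, 1.5920)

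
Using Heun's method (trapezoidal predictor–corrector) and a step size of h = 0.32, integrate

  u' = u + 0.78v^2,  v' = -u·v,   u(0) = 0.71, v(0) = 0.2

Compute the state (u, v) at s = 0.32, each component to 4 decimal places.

0.9831, 0.1539

Heun on (u,v): k1 = f(s_n, state_n); k2 = f(s_n + h, state_n + h·k1); state_{n+1} = state_n + (h/2)·(k1 + k2).
0.000000: (0.710000, 0.200000)
  k1 = (0.741200, -0.142000)
  predictor → (0.947184, 0.154560)
  k2 = (0.965817, -0.146397)
  → (0.983123, 0.153857)
(u(0.32), v(0.32)) ≈ (0.9831, 0.1539)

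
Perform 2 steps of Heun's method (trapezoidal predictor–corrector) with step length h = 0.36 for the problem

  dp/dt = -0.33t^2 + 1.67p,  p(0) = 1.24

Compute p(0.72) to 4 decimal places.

3.8805

Heun: k1 = f(t_n, p_n); k2 = f(t_n + h, p_n + h·k1); p_{n+1} = p_n + (h/2)·(k1 + k2).
t=0.000000, p=1.240000:
  k1 = f(0.000000, 1.240000) = 2.070800
  k2 = f(0.360000, 1.985488) = 3.272997
  p ← 1.240000 + (0.36/2)·(2.070800 + 3.272997) = 2.201883
t=0.360000, p=2.201883:
  k1 = f(0.360000, 2.201883) = 3.634377
  k2 = f(0.720000, 3.510259) = 5.691061
  p ← 2.201883 + (0.36/2)·(3.634377 + 5.691061) = 3.880462
p(0.72) ≈ 3.8805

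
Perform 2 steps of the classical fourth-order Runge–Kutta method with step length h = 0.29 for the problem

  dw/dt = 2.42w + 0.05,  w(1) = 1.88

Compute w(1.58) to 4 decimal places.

7.7024

RK4: k1 = f(t_n, w_n); k2 = f(t_n + h/2, w_n + (h/2)·k1); k3 = f(t_n + h/2, w_n + (h/2)·k2); k4 = f(t_n + h, w_n + h·k3); w_{n+1} = w_n + (h/6)·(k1 + 2k2 + 2k3 + k4).
t=1.000000, w=1.880000:
  k1 = f(1.000000, 1.880000) = 4.599600
  k2 = f(1.145000, 2.546942) = 6.213600
  k3 = f(1.145000, 2.780972) = 6.779952
  k4 = f(1.290000, 3.846186) = 9.357770
  w ← 1.880000 + (0.29/6)·(k1 + 2k2 + 2k3 + k4) = 3.810650
t=1.290000, w=3.810650:
  k1 = f(1.290000, 3.810650) = 9.271772
  k2 = f(1.435000, 5.155057) = 12.525237
  k3 = f(1.435000, 5.626809) = 13.666878
  k4 = f(1.580000, 7.774044) = 18.863187
  w ← 3.810650 + (0.29/6)·(k1 + 2k2 + 2k3 + k4) = 7.702410
w(1.58) ≈ 7.7024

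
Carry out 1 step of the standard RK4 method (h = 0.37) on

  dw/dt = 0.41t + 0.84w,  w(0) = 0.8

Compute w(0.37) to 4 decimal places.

RK4: k1 = f(t_n, w_n); k2 = f(t_n + h/2, w_n + (h/2)·k1); k3 = f(t_n + h/2, w_n + (h/2)·k2); k4 = f(t_n + h, w_n + h·k3); w_{n+1} = w_n + (h/6)·(k1 + 2k2 + 2k3 + k4).
t=0.000000, w=0.800000:
  k1 = f(0.000000, 0.800000) = 0.672000
  k2 = f(0.185000, 0.924320) = 0.852279
  k3 = f(0.185000, 0.957672) = 0.880294
  k4 = f(0.370000, 1.125709) = 1.097295
  w ← 0.800000 + (0.37/6)·(k1 + 2k2 + 2k3 + k4) = 1.122791
w(0.37) ≈ 1.1228

1.1228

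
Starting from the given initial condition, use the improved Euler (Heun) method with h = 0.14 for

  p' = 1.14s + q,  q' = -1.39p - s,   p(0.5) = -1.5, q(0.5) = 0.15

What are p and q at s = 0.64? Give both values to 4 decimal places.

-1.3725, 0.3523

Heun on (p,q): k1 = f(s_n, state_n); k2 = f(s_n + h, state_n + h·k1); state_{n+1} = state_n + (h/2)·(k1 + k2).
0.500000: (-1.500000, 0.150000)
  k1 = (0.720000, 1.585000)
  predictor → (-1.399200, 0.371900)
  k2 = (1.101500, 1.304888)
  → (-1.372495, 0.352292)
(p(0.64), q(0.64)) ≈ (-1.3725, 0.3523)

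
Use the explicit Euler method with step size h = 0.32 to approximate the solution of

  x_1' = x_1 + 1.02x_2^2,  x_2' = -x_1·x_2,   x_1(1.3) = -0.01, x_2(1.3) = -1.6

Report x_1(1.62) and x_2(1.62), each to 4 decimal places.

Euler on (x_1,x_2): x_1_{n+1} = x_1_n + h·x_1', x_2_{n+1} = x_2_n + h·x_2'.
1.300000: (-0.010000, -1.600000); f=(2.601200, -0.016000) → (0.822384, -1.605120)
(x_1(1.62), x_2(1.62)) ≈ (0.8224, -1.6051)

0.8224, -1.6051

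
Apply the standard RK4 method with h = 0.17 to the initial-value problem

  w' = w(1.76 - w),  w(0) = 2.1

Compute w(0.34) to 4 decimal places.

1.9320

RK4: k1 = f(t_n, w_n); k2 = f(t_n + h/2, w_n + (h/2)·k1); k3 = f(t_n + h/2, w_n + (h/2)·k2); k4 = f(t_n + h, w_n + h·k3); w_{n+1} = w_n + (h/6)·(k1 + 2k2 + 2k3 + k4).
t=0.000000, w=2.100000:
  k1 = f(0.000000, 2.100000) = -0.714000
  k2 = f(0.085000, 2.039310) = -0.569600
  k3 = f(0.085000, 2.051584) = -0.598209
  k4 = f(0.170000, 1.998304) = -0.476205
  w ← 2.100000 + (0.17/6)·(k1 + 2k2 + 2k3 + k4) = 2.000102
t=0.170000, w=2.000102:
  k1 = f(0.170000, 2.000102) = -0.480228
  k2 = f(0.255000, 1.959282) = -0.390450
  k3 = f(0.255000, 1.966913) = -0.406981
  k4 = f(0.340000, 1.930915) = -0.330022
  w ← 2.000102 + (0.17/6)·(k1 + 2k2 + 2k3 + k4) = 1.931957
w(0.34) ≈ 1.9320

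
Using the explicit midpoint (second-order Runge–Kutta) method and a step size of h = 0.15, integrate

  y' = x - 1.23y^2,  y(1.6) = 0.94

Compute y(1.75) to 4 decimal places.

1.0146

Midpoint: k1 = f(x_n, y_n); k2 = f(x_n + h/2, y_n + (h/2)·k1); y_{n+1} = y_n + h·k2.
x=1.600000, y=0.940000:
  k1 = f(1.600000, 0.940000) = 0.513172
  k2 = f(1.675000, 0.978488) = 0.497351
  y ← 0.940000 + 0.15·0.497351 = 1.014603
y(1.75) ≈ 1.0146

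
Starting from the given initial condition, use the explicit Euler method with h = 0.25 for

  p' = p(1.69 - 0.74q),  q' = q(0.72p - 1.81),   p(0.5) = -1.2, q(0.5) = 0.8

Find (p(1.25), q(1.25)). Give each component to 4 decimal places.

-2.9600, 0.0122

Euler on (p,q): p_{n+1} = p_n + h·p', q_{n+1} = q_n + h·q'.
0.500000: (-1.200000, 0.800000); f=(-1.317600, -2.139200) → (-1.529400, 0.265200)
0.750000: (-1.529400, 0.265200); f=(-2.284544, -0.772042) → (-2.100536, 0.072190)
1.000000: (-2.100536, 0.072190); f=(-3.437695, -0.239842) → (-2.959960, 0.012229)
(p(1.25), q(1.25)) ≈ (-2.9600, 0.0122)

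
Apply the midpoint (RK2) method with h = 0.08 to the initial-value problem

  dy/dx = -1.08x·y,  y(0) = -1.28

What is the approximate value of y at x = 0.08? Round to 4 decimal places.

-1.2756

Midpoint: k1 = f(x_n, y_n); k2 = f(x_n + h/2, y_n + (h/2)·k1); y_{n+1} = y_n + h·k2.
x=0.000000, y=-1.280000:
  k1 = f(0.000000, -1.280000) = 0.000000
  k2 = f(0.040000, -1.280000) = 0.055296
  y ← -1.280000 + 0.08·0.055296 = -1.275576
y(0.08) ≈ -1.2756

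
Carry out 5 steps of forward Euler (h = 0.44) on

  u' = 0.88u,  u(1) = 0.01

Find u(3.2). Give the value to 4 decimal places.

Euler: u_{n+1} = u_n + h·f(t_n, u_n).
t=1.000000, u=0.010000: f=0.008800 → u ← 0.010000 + 0.44·0.008800 = 0.013872
t=1.440000, u=0.013872: f=0.012207 → u ← 0.013872 + 0.44·0.012207 = 0.019243
t=1.880000, u=0.019243: f=0.016934 → u ← 0.019243 + 0.44·0.016934 = 0.026694
t=2.320000, u=0.026694: f=0.023491 → u ← 0.026694 + 0.44·0.023491 = 0.037030
t=2.760000, u=0.037030: f=0.032587 → u ← 0.037030 + 0.44·0.032587 = 0.051368
u(3.2) ≈ 0.0514

0.0514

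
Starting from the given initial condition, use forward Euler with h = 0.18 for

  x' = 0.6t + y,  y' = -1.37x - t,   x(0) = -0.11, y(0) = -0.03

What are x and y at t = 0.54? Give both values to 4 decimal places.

-0.0588, -0.0478

Euler on (x,y): x_{n+1} = x_n + h·x', y_{n+1} = y_n + h·y'.
0.000000: (-0.110000, -0.030000); f=(-0.030000, 0.150700) → (-0.115400, -0.002874)
0.180000: (-0.115400, -0.002874); f=(0.105126, -0.021902) → (-0.096477, -0.006816)
0.360000: (-0.096477, -0.006816); f=(0.209184, -0.227826) → (-0.058824, -0.047825)
(x(0.54), y(0.54)) ≈ (-0.0588, -0.0478)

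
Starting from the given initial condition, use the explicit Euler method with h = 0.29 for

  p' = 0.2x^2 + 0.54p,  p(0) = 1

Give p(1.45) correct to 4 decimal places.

Euler: p_{n+1} = p_n + h·f(x_n, p_n).
x=0.000000, p=1.000000: f=0.540000 → p ← 1.000000 + 0.29·0.540000 = 1.156600
x=0.290000, p=1.156600: f=0.641384 → p ← 1.156600 + 0.29·0.641384 = 1.342601
x=0.580000, p=1.342601: f=0.792285 → p ← 1.342601 + 0.29·0.792285 = 1.572364
x=0.870000, p=1.572364: f=1.000457 → p ← 1.572364 + 0.29·1.000457 = 1.862496
x=1.160000, p=1.862496: f=1.274868 → p ← 1.862496 + 0.29·1.274868 = 2.232208
p(1.45) ≈ 2.2322

2.2322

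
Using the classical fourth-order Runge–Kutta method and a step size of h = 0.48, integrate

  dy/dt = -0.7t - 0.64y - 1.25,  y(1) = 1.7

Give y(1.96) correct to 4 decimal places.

-0.7444

RK4: k1 = f(t_n, y_n); k2 = f(t_n + h/2, y_n + (h/2)·k1); k3 = f(t_n + h/2, y_n + (h/2)·k2); k4 = f(t_n + h, y_n + h·k3); y_{n+1} = y_n + (h/6)·(k1 + 2k2 + 2k3 + k4).
t=1.000000, y=1.700000:
  k1 = f(1.000000, 1.700000) = -3.038000
  k2 = f(1.240000, 0.970880) = -2.739363
  k3 = f(1.240000, 1.042553) = -2.785234
  k4 = f(1.480000, 0.363088) = -2.518376
  y ← 1.700000 + (0.48/6)·(k1 + 2k2 + 2k3 + k4) = 0.371554
t=1.480000, y=0.371554:
  k1 = f(1.480000, 0.371554) = -2.523795
  k2 = f(1.720000, -0.234156) = -2.304140
  k3 = f(1.720000, -0.181439) = -2.337879
  k4 = f(1.960000, -0.750627) = -2.141598
  y ← 0.371554 + (0.48/6)·(k1 + 2k2 + 2k3 + k4) = -0.744400
y(1.96) ≈ -0.7444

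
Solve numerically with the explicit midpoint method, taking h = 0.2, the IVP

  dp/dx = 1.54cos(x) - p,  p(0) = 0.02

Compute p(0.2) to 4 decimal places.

Midpoint: k1 = f(x_n, p_n); k2 = f(x_n + h/2, p_n + (h/2)·k1); p_{n+1} = p_n + h·k2.
x=0.000000, p=0.020000:
  k1 = f(0.000000, 0.020000) = 1.520000
  k2 = f(0.100000, 0.172000) = 1.360306
  p ← 0.020000 + 0.2·1.360306 = 0.292061
p(0.2) ≈ 0.2921

0.2921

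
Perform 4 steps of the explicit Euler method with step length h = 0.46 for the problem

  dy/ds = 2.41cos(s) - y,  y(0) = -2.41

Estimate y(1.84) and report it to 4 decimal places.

Euler: y_{n+1} = y_n + h·f(s_n, y_n).
s=0.000000, y=-2.410000: f=4.820000 → y ← -2.410000 + 0.46·4.820000 = -0.192800
s=0.460000, y=-0.192800: f=2.352287 → y ← -0.192800 + 0.46·2.352287 = 0.889252
s=0.920000, y=0.889252: f=0.570775 → y ← 0.889252 + 0.46·0.570775 = 1.151808
s=1.380000, y=1.151808: f=-0.694774 → y ← 1.151808 + 0.46·(-0.694774) = 0.832212
y(1.84) ≈ 0.8322

0.8322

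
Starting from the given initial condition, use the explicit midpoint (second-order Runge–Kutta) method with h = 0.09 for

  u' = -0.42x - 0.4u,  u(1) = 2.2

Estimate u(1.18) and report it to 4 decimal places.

Midpoint: k1 = f(x_n, u_n); k2 = f(x_n + h/2, u_n + (h/2)·k1); u_{n+1} = u_n + h·k2.
x=1.000000, u=2.200000:
  k1 = f(1.000000, 2.200000) = -1.300000
  k2 = f(1.045000, 2.141500) = -1.295500
  u ← 2.200000 + 0.09·(-1.295500) = 2.083405
x=1.090000, u=2.083405:
  k1 = f(1.090000, 2.083405) = -1.291162
  k2 = f(1.135000, 2.025303) = -1.286821
  u ← 2.083405 + 0.09·(-1.286821) = 1.967591
u(1.18) ≈ 1.9676

1.9676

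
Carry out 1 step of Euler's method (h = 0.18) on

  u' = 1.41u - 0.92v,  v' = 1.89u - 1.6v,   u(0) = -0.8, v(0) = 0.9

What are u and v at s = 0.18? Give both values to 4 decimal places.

-1.1521, 0.3686

Euler on (u,v): u_{n+1} = u_n + h·u', v_{n+1} = v_n + h·v'.
0.000000: (-0.800000, 0.900000); f=(-1.956000, -2.952000) → (-1.152080, 0.368640)
(u(0.18), v(0.18)) ≈ (-1.1521, 0.3686)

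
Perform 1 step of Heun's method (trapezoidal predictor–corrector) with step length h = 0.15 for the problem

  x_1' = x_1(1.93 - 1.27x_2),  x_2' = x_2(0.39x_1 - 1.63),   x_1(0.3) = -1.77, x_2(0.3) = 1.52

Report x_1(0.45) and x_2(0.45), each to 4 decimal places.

Heun on (x_1,x_2): k1 = f(x_n, state_n); k2 = f(x_n + h, state_n + h·k1); state_{n+1} = state_n + (h/2)·(k1 + k2).
0.300000: (-1.770000, 1.520000)
  k1 = (0.000708, -3.526856)
  predictor → (-1.769894, 0.990972)
  k2 = (-1.188424, -2.299310)
  → (-1.859079, 1.083038)
(x_1(0.45), x_2(0.45)) ≈ (-1.8591, 1.0830)

-1.8591, 1.0830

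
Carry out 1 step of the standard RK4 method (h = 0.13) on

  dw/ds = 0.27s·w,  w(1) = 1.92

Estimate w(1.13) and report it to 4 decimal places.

RK4: k1 = f(s_n, w_n); k2 = f(s_n + h/2, w_n + (h/2)·k1); k3 = f(s_n + h/2, w_n + (h/2)·k2); k4 = f(s_n + h, w_n + h·k3); w_{n+1} = w_n + (h/6)·(k1 + 2k2 + 2k3 + k4).
s=1.000000, w=1.920000:
  k1 = f(1.000000, 1.920000) = 0.518400
  k2 = f(1.065000, 1.953696) = 0.561785
  k3 = f(1.065000, 1.956516) = 0.562596
  k4 = f(1.130000, 1.993138) = 0.608106
  w ← 1.920000 + (0.13/6)·(k1 + 2k2 + 2k3 + k4) = 1.993131
w(1.13) ≈ 1.9931

1.9931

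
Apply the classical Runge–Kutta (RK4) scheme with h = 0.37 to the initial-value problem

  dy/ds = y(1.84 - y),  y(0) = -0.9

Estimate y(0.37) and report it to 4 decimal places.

RK4: k1 = f(s_n, y_n); k2 = f(s_n + h/2, y_n + (h/2)·k1); k3 = f(s_n + h/2, y_n + (h/2)·k2); k4 = f(s_n + h, y_n + h·k3); y_{n+1} = y_n + (h/6)·(k1 + 2k2 + 2k3 + k4).
s=0.000000, y=-0.900000:
  k1 = f(0.000000, -0.900000) = -2.466000
  k2 = f(0.185000, -1.356210) = -4.334732
  k3 = f(0.185000, -1.701925) = -6.028093
  k4 = f(0.370000, -3.130394) = -15.559294
  y ← -0.900000 + (0.37/6)·(k1 + 2k2 + 2k3 + k4) = -3.289642
y(0.37) ≈ -3.2896

-3.2896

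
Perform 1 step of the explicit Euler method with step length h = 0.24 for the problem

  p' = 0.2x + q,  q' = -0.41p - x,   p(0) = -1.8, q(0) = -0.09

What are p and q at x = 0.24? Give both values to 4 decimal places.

Euler on (p,q): p_{n+1} = p_n + h·p', q_{n+1} = q_n + h·q'.
0.000000: (-1.800000, -0.090000); f=(-0.090000, 0.738000) → (-1.821600, 0.087120)
(p(0.24), q(0.24)) ≈ (-1.8216, 0.0871)

-1.8216, 0.0871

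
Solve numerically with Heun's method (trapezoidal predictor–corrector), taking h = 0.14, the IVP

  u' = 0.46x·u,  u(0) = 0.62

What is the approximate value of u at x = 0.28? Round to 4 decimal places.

Heun: k1 = f(x_n, u_n); k2 = f(x_n + h, u_n + h·k1); u_{n+1} = u_n + (h/2)·(k1 + k2).
x=0.000000, u=0.620000:
  k1 = f(0.000000, 0.620000) = 0.000000
  k2 = f(0.140000, 0.620000) = 0.039928
  u ← 0.620000 + (0.14/2)·(0.000000 + 0.039928) = 0.622795
x=0.140000, u=0.622795:
  k1 = f(0.140000, 0.622795) = 0.040108
  k2 = f(0.280000, 0.628410) = 0.080939
  u ← 0.622795 + (0.14/2)·(0.040108 + 0.080939) = 0.631268
u(0.28) ≈ 0.6313

0.6313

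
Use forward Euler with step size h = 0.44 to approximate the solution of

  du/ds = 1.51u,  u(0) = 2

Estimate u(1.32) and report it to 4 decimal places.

Euler: u_{n+1} = u_n + h·f(s_n, u_n).
s=0.000000, u=2.000000: f=3.020000 → u ← 2.000000 + 0.44·3.020000 = 3.328800
s=0.440000, u=3.328800: f=5.026488 → u ← 3.328800 + 0.44·5.026488 = 5.540455
s=0.880000, u=5.540455: f=8.366087 → u ← 5.540455 + 0.44·8.366087 = 9.221533
u(1.32) ≈ 9.2215

9.2215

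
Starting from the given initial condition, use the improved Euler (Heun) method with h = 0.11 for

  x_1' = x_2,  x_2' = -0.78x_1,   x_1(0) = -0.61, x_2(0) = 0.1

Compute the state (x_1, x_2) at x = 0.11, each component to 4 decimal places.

Heun on (x_1,x_2): k1 = f(x_n, state_n); k2 = f(x_n + h, state_n + h·k1); state_{n+1} = state_n + (h/2)·(k1 + k2).
0.000000: (-0.610000, 0.100000)
  k1 = (0.100000, 0.475800)
  predictor → (-0.599000, 0.152338)
  k2 = (0.152338, 0.467220)
  → (-0.596121, 0.151866)
(x_1(0.11), x_2(0.11)) ≈ (-0.5961, 0.1519)

-0.5961, 0.1519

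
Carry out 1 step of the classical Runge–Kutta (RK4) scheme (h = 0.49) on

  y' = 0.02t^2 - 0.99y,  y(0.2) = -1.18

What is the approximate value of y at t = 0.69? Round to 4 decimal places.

-0.7249

RK4: k1 = f(t_n, y_n); k2 = f(t_n + h/2, y_n + (h/2)·k1); k3 = f(t_n + h/2, y_n + (h/2)·k2); k4 = f(t_n + h, y_n + h·k3); y_{n+1} = y_n + (h/6)·(k1 + 2k2 + 2k3 + k4).
t=0.200000, y=-1.180000:
  k1 = f(0.200000, -1.180000) = 1.169000
  k2 = f(0.445000, -0.893595) = 0.888620
  k3 = f(0.445000, -0.962288) = 0.956626
  k4 = f(0.690000, -0.711253) = 0.713663
  y ← -1.180000 + (0.49/6)·(k1 + 2k2 + 2k3 + k4) = -0.724859
y(0.69) ≈ -0.7249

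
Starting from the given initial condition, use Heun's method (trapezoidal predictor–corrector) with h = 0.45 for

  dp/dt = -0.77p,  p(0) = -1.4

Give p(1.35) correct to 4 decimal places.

Heun: k1 = f(t_n, p_n); k2 = f(t_n + h, p_n + h·k1); p_{n+1} = p_n + (h/2)·(k1 + k2).
t=0.000000, p=-1.400000:
  k1 = f(0.000000, -1.400000) = 1.078000
  k2 = f(0.450000, -0.914900) = 0.704473
  p ← -1.400000 + (0.45/2)·(1.078000 + 0.704473) = -0.998944
t=0.450000, p=-0.998944:
  k1 = f(0.450000, -0.998944) = 0.769187
  k2 = f(0.900000, -0.652810) = 0.502663
  p ← -0.998944 + (0.45/2)·(0.769187 + 0.502663) = -0.712777
t=0.900000, p=-0.712777:
  k1 = f(0.900000, -0.712777) = 0.548839
  k2 = f(1.350000, -0.465800) = 0.358666
  p ← -0.712777 + (0.45/2)·(0.548839 + 0.358666) = -0.508589
p(1.35) ≈ -0.5086

-0.5086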